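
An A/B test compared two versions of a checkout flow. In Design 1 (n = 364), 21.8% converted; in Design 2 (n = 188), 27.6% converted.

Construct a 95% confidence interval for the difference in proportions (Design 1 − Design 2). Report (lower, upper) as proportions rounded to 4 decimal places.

The two standard errors are √(0.2180×0.7820/364) = 0.02164 and √(0.2760×0.7240/188) = 0.03260.
Because the samples are independent, SE_diff = √(0.02164² + 0.03260²) = 0.03913.
Using z* = 1.960 for 95%, ME = 1.960 × 0.03913 = 0.07669.
p̂₁ − p̂₂ = -0.0580; interval -0.0580 ± 0.07669 gives (-0.1347, 0.0187).

(-0.1347, 0.0187)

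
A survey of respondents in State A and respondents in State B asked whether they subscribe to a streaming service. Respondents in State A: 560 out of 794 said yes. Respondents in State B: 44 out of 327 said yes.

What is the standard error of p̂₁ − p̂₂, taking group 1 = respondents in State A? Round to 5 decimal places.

0.02486

Sample proportions: 560/794 = 0.7053, 44/327 = 0.1346.
Each SE is √(p̂(1−p̂)/n): √(0.7053·0.2947/794) = 0.01618 and √(0.1346·0.8654/327) = 0.01887.
SE(p̂₁ − p̂₂) = √(SE₁² + SE₂²) = √(0.0002617924 + 0.0003560769) = 0.02486, since the two samples are independent.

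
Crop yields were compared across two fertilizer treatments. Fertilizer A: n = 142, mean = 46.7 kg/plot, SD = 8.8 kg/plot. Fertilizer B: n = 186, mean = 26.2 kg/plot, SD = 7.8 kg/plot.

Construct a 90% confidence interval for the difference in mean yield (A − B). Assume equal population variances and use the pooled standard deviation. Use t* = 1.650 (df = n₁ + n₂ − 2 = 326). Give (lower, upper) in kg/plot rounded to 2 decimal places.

(18.98, 22.02)

Pooled variance s_p² = [141·8.8² + 185·7.8²] / (142+186−2) = 68.0198, so s_p = 8.2474.
SE_diff = s_p·√(1/n₁ + 1/n₂) = 8.2474·√(1/142 + 1/186) = 0.9191.
t* = 1.650; margin = 1.650 × 0.9191 = 1.5165.
Difference = 46.7 − 26.2 = 20.5000.
20.5000 ± 1.5165 → (18.98, 22.02).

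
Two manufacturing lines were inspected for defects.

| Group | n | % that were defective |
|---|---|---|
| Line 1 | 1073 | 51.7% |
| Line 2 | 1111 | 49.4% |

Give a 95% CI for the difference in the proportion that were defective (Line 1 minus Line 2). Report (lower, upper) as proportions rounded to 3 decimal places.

The two standard errors are √(0.5170×0.4830/1073) = 0.01526 and √(0.4940×0.5060/1111) = 0.01500.
Because the samples are independent, SE_diff = √(0.01526² + 0.01500²) = 0.02140.
Using z* = 1.960 for 95%, ME = 1.960 × 0.02140 = 0.04194.
p̂₁ − p̂₂ = 0.0230; interval 0.0230 ± 0.04194 gives (-0.019, 0.065).

(-0.019, 0.065)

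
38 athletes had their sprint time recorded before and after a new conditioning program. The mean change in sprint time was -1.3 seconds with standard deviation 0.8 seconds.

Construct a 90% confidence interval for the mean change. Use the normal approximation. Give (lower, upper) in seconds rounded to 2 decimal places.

(-1.51, -1.09)

This is a matched-pairs design, so SE = s_d/√n = 0.8/√38 = 0.1298.
Margin = 1.645 × 0.1298 = 0.2135; the interval is -1.3 ± 0.2135 = (-1.51, -1.09).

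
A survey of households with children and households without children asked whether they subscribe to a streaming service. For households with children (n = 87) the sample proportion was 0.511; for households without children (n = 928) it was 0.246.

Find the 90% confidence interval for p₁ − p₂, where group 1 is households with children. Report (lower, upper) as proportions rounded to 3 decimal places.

Each SE is √(p̂(1−p̂)/n): √(0.5110·0.4890/87) = 0.05359 and √(0.2460·0.7540/928) = 0.01414.
SE(p̂₁ − p̂₂) = √(SE₁² + SE₂²) = √(0.0028718881 + 0.0001999396) = 0.05542, since the two samples are independent.
At 90% confidence z* = 1.645; margin = 1.645 × 0.05542 = 0.09117.
The difference is 0.5110 − 0.2460 = 0.2650, so the interval is 0.2650 ± 0.09117 = (0.174, 0.356).

(0.174, 0.356)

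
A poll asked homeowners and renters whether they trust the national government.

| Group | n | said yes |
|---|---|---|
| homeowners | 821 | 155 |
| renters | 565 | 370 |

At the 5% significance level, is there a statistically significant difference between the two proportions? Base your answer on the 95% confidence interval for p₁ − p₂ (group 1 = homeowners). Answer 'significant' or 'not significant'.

significant

p̂₁ = 155/821 = 0.1888 and p̂₂ = 370/565 = 0.6549.
SE₁ = √(p̂₁(1−p̂₁)/n₁) = √(0.1888·0.8112/821) = 0.01366; SE₂ = √(0.6549·0.3451/565) = 0.02000.
Independent samples: SE of the difference = √(SE₁² + SE₂²) = √(0.0001865956 + 0.0004) = 0.02422.
z* for 95% confidence is 1.960, so the margin of error is 1.960 × 0.02422 = 0.04747.
Point estimate p̂₁ − p̂₂ = 0.1888 − 0.6549 = -0.4661.
-0.4661 ± 0.04747 → (-0.51357, -0.41863).
The interval (-0.51357, -0.41863) does not contain 0, so the difference is significant.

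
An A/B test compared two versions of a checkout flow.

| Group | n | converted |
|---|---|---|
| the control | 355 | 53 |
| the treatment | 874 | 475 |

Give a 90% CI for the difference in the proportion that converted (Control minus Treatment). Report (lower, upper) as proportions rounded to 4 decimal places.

Sample proportions: 53/355 = 0.1493, 475/874 = 0.5435.
Each SE is √(p̂(1−p̂)/n): √(0.1493·0.8507/355) = 0.01891 and √(0.5435·0.4565/874) = 0.01685.
SE(p̂₁ − p̂₂) = √(SE₁² + SE₂²) = √(0.0003575881 + 0.0002839225) = 0.02533, since the two samples are independent.
At 90% confidence z* = 1.645; margin = 1.645 × 0.02533 = 0.04167.
The difference is 0.1493 − 0.5435 = -0.3942, so the interval is -0.3942 ± 0.04167 = (-0.4359, -0.3525).

(-0.4359, -0.3525)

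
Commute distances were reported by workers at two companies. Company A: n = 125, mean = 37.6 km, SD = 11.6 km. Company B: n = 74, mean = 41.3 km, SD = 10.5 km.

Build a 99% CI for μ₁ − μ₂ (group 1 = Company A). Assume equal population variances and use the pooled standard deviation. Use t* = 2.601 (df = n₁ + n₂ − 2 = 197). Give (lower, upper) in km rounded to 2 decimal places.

s_p = √[((n₁−1)s₁² + (n₂−1)s₂²)/(n₁+n₂−2)] = √[(124·11.6² + 73·10.5²)/197] = 11.2050.
SE = 11.2050·√(1/125 + 1/74) = 1.6435.
With t* = 2.601, margin = 2.601 × 1.6435 = 4.2747.
x̄₁ − x̄₂ = 37.6 − 41.3 = -3.7000; interval -3.7000 ± 4.2747 = (-7.97, 0.57).

(-7.97, 0.57)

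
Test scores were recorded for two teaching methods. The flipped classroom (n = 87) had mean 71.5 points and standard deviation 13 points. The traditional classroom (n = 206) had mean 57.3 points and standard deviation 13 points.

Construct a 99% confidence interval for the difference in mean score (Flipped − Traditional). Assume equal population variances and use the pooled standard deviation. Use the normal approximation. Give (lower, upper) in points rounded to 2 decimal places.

(9.92, 18.48)

Pooled variance s_p² = [86·13² + 205·13²] / (87+206−2) = 169.0000, so s_p = 13.0000.
SE_diff = s_p·√(1/n₁ + 1/n₂) = 13.0000·√(1/87 + 1/206) = 1.6622.
z* = 2.576; margin = 2.576 × 1.6622 = 4.2818.
Difference = 71.5 − 57.3 = 14.2000.
14.2000 ± 4.2818 → (9.92, 18.48).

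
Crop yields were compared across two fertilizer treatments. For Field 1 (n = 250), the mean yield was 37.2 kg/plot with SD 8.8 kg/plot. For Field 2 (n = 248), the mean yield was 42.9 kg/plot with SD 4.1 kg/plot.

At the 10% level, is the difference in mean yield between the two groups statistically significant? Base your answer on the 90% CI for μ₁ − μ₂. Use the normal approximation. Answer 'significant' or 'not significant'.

Standard errors of each mean: 8.8/√250 = 0.5566 and 4.1/√248 = 0.2604.
SE(x̄₁ − x̄₂) = √(0.5566² + 0.2604²) = 0.6145 for independent samples with unequal variances.
With z* = 1.645, the margin is 1.645 × 0.6145 = 1.0109.
x̄₁ − x̄₂ = 37.2 − 42.9 = -5.7000; the interval is -5.7000 ± 1.0109 = (-6.7109, -4.6891).
The interval (-6.7109, -4.6891) does not contain 0, so the difference is significant.

significant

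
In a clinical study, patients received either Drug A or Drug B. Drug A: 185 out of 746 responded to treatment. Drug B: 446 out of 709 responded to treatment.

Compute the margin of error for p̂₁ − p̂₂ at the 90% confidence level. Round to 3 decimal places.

0.040

p̂₁ = 185/746 = 0.2480 and p̂₂ = 446/709 = 0.6291.
SE₁ = √(p̂₁(1−p̂₁)/n₁) = √(0.2480·0.7520/746) = 0.01581; SE₂ = √(0.6291·0.3709/709) = 0.01814.
Independent samples: SE of the difference = √(SE₁² + SE₂²) = √(0.0002499561 + 0.0003290596) = 0.02406.
z* for 90% confidence is 1.645, so the margin of error is 1.645 × 0.02406 = 0.03958.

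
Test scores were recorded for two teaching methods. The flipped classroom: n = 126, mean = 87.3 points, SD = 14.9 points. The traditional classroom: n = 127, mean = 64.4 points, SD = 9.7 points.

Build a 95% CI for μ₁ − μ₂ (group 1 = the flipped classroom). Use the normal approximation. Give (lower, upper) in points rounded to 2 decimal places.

Per-group SEs: s₁/√n₁ = 14.9/√126 = 1.3274, s₂/√n₂ = 9.7/√127 = 0.8607.
Unpooled SE of the difference: √(1.76199076 + 0.74080449) = 1.5820.
Margin of error = z* · SE = 1.960 × 1.5820 = 3.1007.
x̄₁ − x̄₂ = 87.3 − 64.4 = 22.9000.
CI: 22.9000 ± 3.1007 = (19.80, 26.00).

(19.80, 26.00)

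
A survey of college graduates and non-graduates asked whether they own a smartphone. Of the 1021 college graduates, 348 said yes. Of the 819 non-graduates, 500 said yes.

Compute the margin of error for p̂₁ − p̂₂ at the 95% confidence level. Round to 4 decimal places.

Sample proportions: 348/1021 = 0.3408, 500/819 = 0.6105.
Each SE is √(p̂(1−p̂)/n): √(0.3408·0.6592/1021) = 0.01483 and √(0.6105·0.3895/819) = 0.01704.
SE(p̂₁ − p̂₂) = √(SE₁² + SE₂²) = √(0.0002199289 + 0.0002903616) = 0.02259, since the two samples are independent.
At 95% confidence z* = 1.960; margin = 1.960 × 0.02259 = 0.04428.

0.0443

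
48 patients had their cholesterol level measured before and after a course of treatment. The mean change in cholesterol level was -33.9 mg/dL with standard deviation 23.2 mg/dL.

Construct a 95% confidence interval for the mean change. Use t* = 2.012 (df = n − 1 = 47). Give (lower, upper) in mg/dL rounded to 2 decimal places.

This is a matched-pairs design, so SE = s_d/√n = 23.2/√48 = 3.3486.
Margin = 2.012 × 3.3486 = 6.7374; the interval is -33.9 ± 6.7374 = (-40.64, -27.16).

(-40.64, -27.16)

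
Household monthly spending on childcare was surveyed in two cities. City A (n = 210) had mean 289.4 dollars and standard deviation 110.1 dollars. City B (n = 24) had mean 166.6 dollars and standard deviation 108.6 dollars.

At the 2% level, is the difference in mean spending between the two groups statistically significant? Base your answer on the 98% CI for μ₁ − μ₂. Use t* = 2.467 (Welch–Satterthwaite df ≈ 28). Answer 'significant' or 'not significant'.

significant

Standard errors of each mean: 110.1/√210 = 7.5976 and 108.6/√24 = 22.1679.
SE(x̄₁ − x̄₂) = √(7.5976² + 22.1679²) = 23.4337 for independent samples with unequal variances.
With t* = 2.467, the margin is 2.467 × 23.4337 = 57.8109.
x̄₁ − x̄₂ = 289.4 − 166.6 = 122.8000; the interval is 122.8000 ± 57.8109 = (64.9891, 180.6109).
The interval (64.9891, 180.6109) does not contain 0, so the difference is significant.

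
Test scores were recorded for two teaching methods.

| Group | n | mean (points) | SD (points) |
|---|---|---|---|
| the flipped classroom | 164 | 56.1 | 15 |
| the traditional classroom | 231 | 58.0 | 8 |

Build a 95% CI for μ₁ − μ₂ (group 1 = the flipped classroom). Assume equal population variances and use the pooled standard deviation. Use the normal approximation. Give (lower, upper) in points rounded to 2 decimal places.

Pooled variance s_p² = [163·15² + 230·8²] / (164+231−2) = 130.7761, so s_p = 11.4357.
SE_diff = s_p·√(1/n₁ + 1/n₂) = 11.4357·√(1/164 + 1/231) = 1.1677.
z* = 1.960; margin = 1.960 × 1.1677 = 2.2887.
Difference = 56.1 − 58.0 = -1.9000.
-1.9000 ± 2.2887 → (-4.19, 0.39).

(-4.19, 0.39)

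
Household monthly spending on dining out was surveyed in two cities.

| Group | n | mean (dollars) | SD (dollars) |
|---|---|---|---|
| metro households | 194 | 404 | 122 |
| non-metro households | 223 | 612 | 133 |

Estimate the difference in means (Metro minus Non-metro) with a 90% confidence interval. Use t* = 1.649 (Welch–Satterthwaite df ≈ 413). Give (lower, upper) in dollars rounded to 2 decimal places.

(-228.60, -187.40)

Standard errors of each mean: 122/√194 = 8.7591 and 133/√223 = 8.9063.
SE(x̄₁ − x̄₂) = √(8.7591² + 8.9063²) = 12.4918 for independent samples with unequal variances.
With t* = 1.649, the margin is 1.649 × 12.4918 = 20.5990.
x̄₁ − x̄₂ = 404 − 612 = -208.0000; the interval is -208.0000 ± 20.5990 = (-228.60, -187.40).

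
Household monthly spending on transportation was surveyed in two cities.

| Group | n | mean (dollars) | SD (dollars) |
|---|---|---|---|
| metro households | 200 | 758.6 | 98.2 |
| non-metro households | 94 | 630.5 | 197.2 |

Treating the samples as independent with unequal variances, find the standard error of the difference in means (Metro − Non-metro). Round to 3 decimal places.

SE₁ = s₁/√n₁ = 98.2/√200 = 6.9438; SE₂ = 197.2/√94 = 20.3396.
Independent samples, unequal variances: SE_diff = √(SE₁² + SE₂²) = √(48.21635844 + 413.69932816) = 21.4922.

21.492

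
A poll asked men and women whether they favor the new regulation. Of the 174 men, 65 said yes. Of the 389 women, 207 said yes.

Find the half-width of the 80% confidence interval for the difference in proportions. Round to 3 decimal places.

0.057

p̂₁ = 65/174 = 0.3736 and p̂₂ = 207/389 = 0.5321.
SE₁ = √(p̂₁(1−p̂₁)/n₁) = √(0.3736·0.6264/174) = 0.03667; SE₂ = √(0.5321·0.4679/389) = 0.02530.
Independent samples: SE of the difference = √(SE₁² + SE₂²) = √(0.0013446889 + 0.00064009) = 0.04455.
z* for 80% confidence is 1.282, so the margin of error is 1.282 × 0.04455 = 0.05711.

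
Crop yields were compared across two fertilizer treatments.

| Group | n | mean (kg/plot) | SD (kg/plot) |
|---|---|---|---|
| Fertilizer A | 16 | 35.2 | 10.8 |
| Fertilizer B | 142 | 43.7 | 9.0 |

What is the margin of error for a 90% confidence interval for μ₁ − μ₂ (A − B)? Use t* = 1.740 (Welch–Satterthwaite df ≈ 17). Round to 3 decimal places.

4.878

Per-group SEs: s₁/√n₁ = 10.8/√16 = 2.7000, s₂/√n₂ = 9.0/√142 = 0.7553.
Unpooled SE of the difference: √(7.29 + 0.57047809) = 2.8037.
Margin of error = t* · SE = 1.740 × 2.8037 = 4.8784.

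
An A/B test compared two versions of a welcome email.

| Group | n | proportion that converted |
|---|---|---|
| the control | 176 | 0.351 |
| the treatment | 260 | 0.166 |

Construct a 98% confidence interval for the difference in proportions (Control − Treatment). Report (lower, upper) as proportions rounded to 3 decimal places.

Each SE is √(p̂(1−p̂)/n): √(0.3510·0.6490/176) = 0.03598 and √(0.1660·0.8340/260) = 0.02308.
SE(p̂₁ − p̂₂) = √(SE₁² + SE₂²) = √(0.0012945604 + 0.0005326864) = 0.04275, since the two samples are independent.
At 98% confidence z* = 2.326; margin = 2.326 × 0.04275 = 0.09944.
The difference is 0.3510 − 0.1660 = 0.1850, so the interval is 0.1850 ± 0.09944 = (0.086, 0.284).

(0.086, 0.284)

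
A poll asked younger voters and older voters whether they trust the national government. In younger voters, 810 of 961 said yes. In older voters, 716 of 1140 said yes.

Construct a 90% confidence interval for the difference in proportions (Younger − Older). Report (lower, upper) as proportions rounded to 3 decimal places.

(0.184, 0.245)

Sample proportions: 810/961 = 0.8429, 716/1140 = 0.6281.
Each SE is √(p̂(1−p̂)/n): √(0.8429·0.1571/961) = 0.01174 and √(0.6281·0.3719/1140) = 0.01431.
SE(p̂₁ − p̂₂) = √(SE₁² + SE₂²) = √(0.0001378276 + 0.0002047761) = 0.01851, since the two samples are independent.
At 90% confidence z* = 1.645; margin = 1.645 × 0.01851 = 0.03045.
The difference is 0.8429 − 0.6281 = 0.2148, so the interval is 0.2148 ± 0.03045 = (0.184, 0.245).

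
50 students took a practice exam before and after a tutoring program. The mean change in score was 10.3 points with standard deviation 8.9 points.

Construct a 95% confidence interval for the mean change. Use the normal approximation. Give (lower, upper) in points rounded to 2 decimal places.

(7.83, 12.77)

Paired design: SE = s_d/√n = 8.9/√50 = 1.2587.
z* = 1.960; margin of error = 1.960 × 1.2587 = 2.4671.
10.3 ± 2.4671 → (7.83, 12.77).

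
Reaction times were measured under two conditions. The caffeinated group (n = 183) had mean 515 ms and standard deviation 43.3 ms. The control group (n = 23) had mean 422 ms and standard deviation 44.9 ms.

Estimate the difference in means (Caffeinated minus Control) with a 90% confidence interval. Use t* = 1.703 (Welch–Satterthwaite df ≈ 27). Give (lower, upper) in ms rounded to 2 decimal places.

Standard errors of each mean: 43.3/√183 = 3.2008 and 44.9/√23 = 9.3623.
SE(x̄₁ − x̄₂) = √(3.2008² + 9.3623²) = 9.8943 for independent samples with unequal variances.
With t* = 1.703, the margin is 1.703 × 9.8943 = 16.8500.
x̄₁ − x̄₂ = 515 − 422 = 93.0000; the interval is 93.0000 ± 16.8500 = (76.15, 109.85).

(76.15, 109.85)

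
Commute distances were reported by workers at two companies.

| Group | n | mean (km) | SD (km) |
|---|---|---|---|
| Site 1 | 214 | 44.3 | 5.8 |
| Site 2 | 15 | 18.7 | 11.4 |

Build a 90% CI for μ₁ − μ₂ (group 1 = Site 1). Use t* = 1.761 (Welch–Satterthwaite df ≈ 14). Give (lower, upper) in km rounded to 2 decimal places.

SE₁ = s₁/√n₁ = 5.8/√214 = 0.3965; SE₂ = 11.4/√15 = 2.9435.
Independent samples, unequal variances: SE_diff = √(SE₁² + SE₂²) = √(0.15721225 + 8.66419225) = 2.9701.
t* = 1.761, so margin of error = 1.761 × 2.9701 = 5.2303.
Difference in means = 44.3 − 18.7 = 25.6000.
25.6000 ± 5.2303 → (20.37, 30.83).

(20.37, 30.83)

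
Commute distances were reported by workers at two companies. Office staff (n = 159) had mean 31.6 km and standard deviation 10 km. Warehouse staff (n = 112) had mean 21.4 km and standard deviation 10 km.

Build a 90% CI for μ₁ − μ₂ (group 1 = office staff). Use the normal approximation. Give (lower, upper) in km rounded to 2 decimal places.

Per-group SEs: s₁/√n₁ = 10/√159 = 0.7931, s₂/√n₂ = 10/√112 = 0.9449.
Unpooled SE of the difference: √(0.62900761 + 0.89283601) = 1.2336.
Margin of error = z* · SE = 1.645 × 1.2336 = 2.0293.
x̄₁ − x̄₂ = 31.6 − 21.4 = 10.2000.
CI: 10.2000 ± 2.0293 = (8.17, 12.23).

(8.17, 12.23)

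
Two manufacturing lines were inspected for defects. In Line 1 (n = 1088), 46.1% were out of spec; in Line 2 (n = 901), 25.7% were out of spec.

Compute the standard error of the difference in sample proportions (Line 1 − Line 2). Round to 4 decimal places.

0.0210

SE₁ = √(p̂₁(1−p̂₁)/n₁) = √(0.4610·0.5390/1088) = 0.01511; SE₂ = √(0.2570·0.7430/901) = 0.01456.
Independent samples: SE of the difference = √(SE₁² + SE₂²) = √(0.0002283121 + 0.0002119936) = 0.02098.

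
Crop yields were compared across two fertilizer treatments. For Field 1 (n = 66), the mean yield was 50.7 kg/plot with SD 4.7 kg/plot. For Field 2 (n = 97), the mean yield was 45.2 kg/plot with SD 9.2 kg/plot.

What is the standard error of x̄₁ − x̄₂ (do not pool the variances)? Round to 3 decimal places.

1.099

SE₁ = s₁/√n₁ = 4.7/√66 = 0.5785; SE₂ = 9.2/√97 = 0.9341.
Independent samples, unequal variances: SE_diff = √(SE₁² + SE₂²) = √(0.33466225 + 0.87254281) = 1.0987.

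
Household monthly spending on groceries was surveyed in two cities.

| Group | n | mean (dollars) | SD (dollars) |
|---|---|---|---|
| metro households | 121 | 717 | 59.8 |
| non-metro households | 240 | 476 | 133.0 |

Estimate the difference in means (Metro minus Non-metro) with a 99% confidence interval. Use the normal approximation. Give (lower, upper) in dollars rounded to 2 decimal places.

(214.82, 267.18)

SE₁ = s₁/√n₁ = 59.8/√121 = 5.4364; SE₂ = 133.0/√240 = 8.5851.
Independent samples, unequal variances: SE_diff = √(SE₁² + SE₂²) = √(29.55444496 + 73.70394201) = 10.1616.
z* = 2.576, so margin of error = 2.576 × 10.1616 = 26.1763.
Difference in means = 717 − 476 = 241.0000.
241.0000 ± 26.1763 → (214.82, 267.18).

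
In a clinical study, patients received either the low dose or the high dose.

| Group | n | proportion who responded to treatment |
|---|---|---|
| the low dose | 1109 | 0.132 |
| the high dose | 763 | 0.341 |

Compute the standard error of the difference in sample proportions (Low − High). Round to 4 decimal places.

0.0199

Each SE is √(p̂(1−p̂)/n): √(0.1320·0.8680/1109) = 0.01016 and √(0.3410·0.6590/763) = 0.01716.
SE(p̂₁ − p̂₂) = √(SE₁² + SE₂²) = √(0.0001032256 + 0.0002944656) = 0.01994, since the two samples are independent.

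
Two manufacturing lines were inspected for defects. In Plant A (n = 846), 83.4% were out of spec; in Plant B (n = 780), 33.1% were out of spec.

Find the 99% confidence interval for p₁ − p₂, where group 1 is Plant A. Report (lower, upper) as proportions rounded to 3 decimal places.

(0.449, 0.557)

Each SE is √(p̂(1−p̂)/n): √(0.8340·0.1660/846) = 0.01279 and √(0.3310·0.6690/780) = 0.01685.
SE(p̂₁ − p̂₂) = √(SE₁² + SE₂²) = √(0.0001635841 + 0.0002839225) = 0.02115, since the two samples are independent.
At 99% confidence z* = 2.576; margin = 2.576 × 0.02115 = 0.05448.
The difference is 0.8340 − 0.3310 = 0.5030, so the interval is 0.5030 ± 0.05448 = (0.449, 0.557).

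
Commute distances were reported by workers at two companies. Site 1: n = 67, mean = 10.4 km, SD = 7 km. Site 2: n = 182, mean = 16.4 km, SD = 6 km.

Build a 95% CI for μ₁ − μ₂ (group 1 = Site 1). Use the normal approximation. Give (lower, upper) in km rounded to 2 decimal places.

SE₁ = s₁/√n₁ = 7/√67 = 0.8552; SE₂ = 6/√182 = 0.4447.
Independent samples, unequal variances: SE_diff = √(SE₁² + SE₂²) = √(0.73136704 + 0.19775809) = 0.9639.
z* = 1.960, so margin of error = 1.960 × 0.9639 = 1.8892.
Difference in means = 10.4 − 16.4 = -6.0000.
-6.0000 ± 1.8892 → (-7.89, -4.11).

(-7.89, -4.11)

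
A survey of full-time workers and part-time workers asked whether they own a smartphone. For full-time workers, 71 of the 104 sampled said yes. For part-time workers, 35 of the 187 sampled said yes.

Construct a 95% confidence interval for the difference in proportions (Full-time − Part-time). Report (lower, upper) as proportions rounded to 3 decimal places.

(0.390, 0.601)

p̂₁ = 71/104 = 0.6827 and p̂₂ = 35/187 = 0.1872.
SE₁ = √(p̂₁(1−p̂₁)/n₁) = √(0.6827·0.3173/104) = 0.04564; SE₂ = √(0.1872·0.8128/187) = 0.02852.
Independent samples: SE of the difference = √(SE₁² + SE₂²) = √(0.0020830096 + 0.0008133904) = 0.05382.
z* for 95% confidence is 1.960, so the margin of error is 1.960 × 0.05382 = 0.10549.
Point estimate p̂₁ − p̂₂ = 0.6827 − 0.1872 = 0.4955.
0.4955 ± 0.10549 → (0.390, 0.601).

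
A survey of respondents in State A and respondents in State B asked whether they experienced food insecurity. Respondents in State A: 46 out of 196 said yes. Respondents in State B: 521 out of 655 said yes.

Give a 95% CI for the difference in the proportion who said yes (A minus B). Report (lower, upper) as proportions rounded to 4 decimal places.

(-0.6276, -0.4938)

p̂₁ = 46/196 = 0.2347 and p̂₂ = 521/655 = 0.7954.
SE₁ = √(p̂₁(1−p̂₁)/n₁) = √(0.2347·0.7653/196) = 0.03027; SE₂ = √(0.7954·0.2046/655) = 0.01576.
Independent samples: SE of the difference = √(SE₁² + SE₂²) = √(0.0009162729 + 0.0002483776) = 0.03413.
z* for 95% confidence is 1.960, so the margin of error is 1.960 × 0.03413 = 0.06689.
Point estimate p̂₁ − p̂₂ = 0.2347 − 0.7954 = -0.5607.
-0.5607 ± 0.06689 → (-0.6276, -0.4938).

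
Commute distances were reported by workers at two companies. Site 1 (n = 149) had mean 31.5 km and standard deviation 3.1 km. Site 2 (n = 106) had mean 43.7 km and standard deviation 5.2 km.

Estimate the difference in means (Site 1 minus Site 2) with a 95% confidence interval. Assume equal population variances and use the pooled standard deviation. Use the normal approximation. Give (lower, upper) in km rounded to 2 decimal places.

(-13.22, -11.18)

Pooled variance s_p² = [148·3.1² + 105·5.2²] / (149+106−2) = 16.8438, so s_p = 4.1041.
SE_diff = s_p·√(1/n₁ + 1/n₂) = 4.1041·√(1/149 + 1/106) = 0.5215.
z* = 1.960; margin = 1.960 × 0.5215 = 1.0221.
Difference = 31.5 − 43.7 = -12.2000.
-12.2000 ± 1.0221 → (-13.22, -11.18).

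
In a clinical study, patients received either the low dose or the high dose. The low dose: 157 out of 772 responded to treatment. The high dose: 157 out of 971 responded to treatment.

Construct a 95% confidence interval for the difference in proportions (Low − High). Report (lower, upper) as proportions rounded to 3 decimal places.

p̂₁ = 157/772 = 0.2034 and p̂₂ = 157/971 = 0.1617.
SE₁ = √(p̂₁(1−p̂₁)/n₁) = √(0.2034·0.7966/772) = 0.01449; SE₂ = √(0.1617·0.8383/971) = 0.01182.
Independent samples: SE of the difference = √(SE₁² + SE₂²) = √(0.0002099601 + 0.0001397124) = 0.01870.
z* for 95% confidence is 1.960, so the margin of error is 1.960 × 0.01870 = 0.03665.
Point estimate p̂₁ − p̂₂ = 0.2034 − 0.1617 = 0.0417.
0.0417 ± 0.03665 → (0.005, 0.078).

(0.005, 0.078)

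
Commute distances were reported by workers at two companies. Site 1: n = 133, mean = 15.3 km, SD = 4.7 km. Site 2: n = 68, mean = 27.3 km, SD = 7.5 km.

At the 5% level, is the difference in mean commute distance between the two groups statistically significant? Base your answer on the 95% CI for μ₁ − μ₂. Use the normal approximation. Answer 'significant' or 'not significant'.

SE₁ = s₁/√n₁ = 4.7/√133 = 0.4075; SE₂ = 7.5/√68 = 0.9095.
Independent samples, unequal variances: SE_diff = √(SE₁² + SE₂²) = √(0.16605625 + 0.82719025) = 0.9966.
z* = 1.960, so margin of error = 1.960 × 0.9966 = 1.9533.
Difference in means = 15.3 − 27.3 = -12.0000.
-12.0000 ± 1.9533 → (-13.9533, -10.0467).
The interval (-13.9533, -10.0467) does not contain 0, so the difference is significant.

significant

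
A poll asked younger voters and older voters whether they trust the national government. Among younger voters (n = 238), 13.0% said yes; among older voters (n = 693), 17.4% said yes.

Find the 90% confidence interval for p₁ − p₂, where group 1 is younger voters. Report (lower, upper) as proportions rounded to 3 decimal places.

(-0.087, -0.001)

The two standard errors are √(0.1300×0.8700/238) = 0.02180 and √(0.1740×0.8260/693) = 0.01440.
Because the samples are independent, SE_diff = √(0.02180² + 0.01440²) = 0.02613.
Using z* = 1.645 for 90%, ME = 1.645 × 0.02613 = 0.04298.
p̂₁ − p̂₂ = -0.0440; interval -0.0440 ± 0.04298 gives (-0.087, -0.001).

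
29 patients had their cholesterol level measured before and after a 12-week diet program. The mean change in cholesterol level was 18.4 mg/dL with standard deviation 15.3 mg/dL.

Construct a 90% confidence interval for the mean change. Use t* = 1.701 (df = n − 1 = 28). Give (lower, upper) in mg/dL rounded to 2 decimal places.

(13.57, 23.23)

This is a matched-pairs design, so SE = s_d/√n = 15.3/√29 = 2.8411.
Margin = 1.701 × 2.8411 = 4.8327; the interval is 18.4 ± 4.8327 = (13.57, 23.23).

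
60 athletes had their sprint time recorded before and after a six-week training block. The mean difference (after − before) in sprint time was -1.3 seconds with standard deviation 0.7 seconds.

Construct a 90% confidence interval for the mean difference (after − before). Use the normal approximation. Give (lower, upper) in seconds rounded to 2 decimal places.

(-1.45, -1.15)

This is a matched-pairs design, so SE = s_d/√n = 0.7/√60 = 0.0904.
Margin = 1.645 × 0.0904 = 0.1487; the interval is -1.3 ± 0.1487 = (-1.45, -1.15).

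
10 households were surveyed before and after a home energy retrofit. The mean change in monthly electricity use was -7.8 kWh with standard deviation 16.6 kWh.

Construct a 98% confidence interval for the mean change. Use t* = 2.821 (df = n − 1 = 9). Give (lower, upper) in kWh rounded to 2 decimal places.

(-22.61, 7.01)

Paired design: SE = s_d/√n = 16.6/√10 = 5.2494.
t* = 2.821; margin of error = 2.821 × 5.2494 = 14.8086.
-7.8 ± 14.8086 → (-22.61, 7.01).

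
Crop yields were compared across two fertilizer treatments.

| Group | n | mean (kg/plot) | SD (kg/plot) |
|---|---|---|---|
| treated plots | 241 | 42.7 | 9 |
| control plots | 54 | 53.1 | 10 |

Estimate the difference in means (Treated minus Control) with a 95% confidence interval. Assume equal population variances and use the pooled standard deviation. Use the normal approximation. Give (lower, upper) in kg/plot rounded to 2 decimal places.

Pooled variance s_p² = [240·9² + 53·10²] / (241+54−2) = 84.4369, so s_p = 9.1890.
SE_diff = s_p·√(1/n₁ + 1/n₂) = 9.1890·√(1/241 + 1/54) = 1.3835.
z* = 1.960; margin = 1.960 × 1.3835 = 2.7117.
Difference = 42.7 − 53.1 = -10.4000.
-10.4000 ± 2.7117 → (-13.11, -7.69).

(-13.11, -7.69)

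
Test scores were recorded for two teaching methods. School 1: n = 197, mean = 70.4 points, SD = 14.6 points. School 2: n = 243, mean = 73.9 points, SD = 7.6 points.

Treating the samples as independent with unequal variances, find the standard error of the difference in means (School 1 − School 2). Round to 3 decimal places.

Per-group SEs: s₁/√n₁ = 14.6/√197 = 1.0402, s₂/√n₂ = 7.6/√243 = 0.4875.
Unpooled SE of the difference: √(1.08201604 + 0.23765625) = 1.1488.

1.149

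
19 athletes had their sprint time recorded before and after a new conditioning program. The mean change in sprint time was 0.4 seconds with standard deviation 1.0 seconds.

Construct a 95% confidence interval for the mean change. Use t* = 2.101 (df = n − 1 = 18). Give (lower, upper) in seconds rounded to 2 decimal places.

(-0.08, 0.88)

Paired design: SE = s_d/√n = 1.0/√19 = 0.2294.
t* = 2.101; margin of error = 2.101 × 0.2294 = 0.4820.
0.4 ± 0.4820 → (-0.08, 0.88).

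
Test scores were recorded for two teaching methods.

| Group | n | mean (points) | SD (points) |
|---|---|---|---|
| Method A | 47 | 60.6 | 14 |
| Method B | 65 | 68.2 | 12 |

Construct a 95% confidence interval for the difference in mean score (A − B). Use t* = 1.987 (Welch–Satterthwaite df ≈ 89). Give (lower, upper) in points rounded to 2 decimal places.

(-12.62, -2.58)

Standard errors of each mean: 14/√47 = 2.0421 and 12/√65 = 1.4884.
SE(x̄₁ − x̄₂) = √(2.0421² + 1.4884²) = 2.5270 for independent samples with unequal variances.
With t* = 1.987, the margin is 1.987 × 2.5270 = 5.0211.
x̄₁ − x̄₂ = 60.6 − 68.2 = -7.6000; the interval is -7.6000 ± 5.0211 = (-12.62, -2.58).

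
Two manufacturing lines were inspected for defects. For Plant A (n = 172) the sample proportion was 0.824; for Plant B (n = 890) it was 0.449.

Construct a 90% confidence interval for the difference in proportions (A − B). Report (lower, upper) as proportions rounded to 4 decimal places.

(0.3199, 0.4301)

Each SE is √(p̂(1−p̂)/n): √(0.8240·0.1760/172) = 0.02904 and √(0.4490·0.5510/890) = 0.01667.
SE(p̂₁ − p̂₂) = √(SE₁² + SE₂²) = √(0.0008433216 + 0.0002778889) = 0.03348, since the two samples are independent.
At 90% confidence z* = 1.645; margin = 1.645 × 0.03348 = 0.05507.
The difference is 0.8240 − 0.4490 = 0.3750, so the interval is 0.3750 ± 0.05507 = (0.3199, 0.4301).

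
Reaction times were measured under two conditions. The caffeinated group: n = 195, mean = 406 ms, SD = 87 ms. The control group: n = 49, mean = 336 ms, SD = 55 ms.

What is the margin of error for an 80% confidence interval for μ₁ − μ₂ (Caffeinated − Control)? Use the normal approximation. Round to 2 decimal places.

12.86

Per-group SEs: s₁/√n₁ = 87/√195 = 6.2302, s₂/√n₂ = 55/√49 = 7.8571.
Unpooled SE of the difference: √(38.81539204 + 61.73402041) = 10.0274.
Margin of error = z* · SE = 1.282 × 10.0274 = 12.8551.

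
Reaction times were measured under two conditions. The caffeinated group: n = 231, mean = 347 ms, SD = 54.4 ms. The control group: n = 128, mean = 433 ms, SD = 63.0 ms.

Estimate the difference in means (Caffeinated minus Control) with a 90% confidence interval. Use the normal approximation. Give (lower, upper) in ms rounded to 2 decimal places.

Per-group SEs: s₁/√n₁ = 54.4/√231 = 3.5793, s₂/√n₂ = 63.0/√128 = 5.5685.
Unpooled SE of the difference: √(12.81138849 + 31.00819225) = 6.6196.
Margin of error = z* · SE = 1.645 × 6.6196 = 10.8892.
x̄₁ − x̄₂ = 347 − 433 = -86.0000.
CI: -86.0000 ± 10.8892 = (-96.89, -75.11).

(-96.89, -75.11)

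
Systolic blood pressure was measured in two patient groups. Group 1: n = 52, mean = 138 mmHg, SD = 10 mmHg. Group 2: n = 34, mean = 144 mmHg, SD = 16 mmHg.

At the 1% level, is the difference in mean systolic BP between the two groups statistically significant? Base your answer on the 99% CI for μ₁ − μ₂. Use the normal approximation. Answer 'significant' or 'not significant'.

Standard errors of each mean: 10/√52 = 1.3868 and 16/√34 = 2.7440.
SE(x̄₁ − x̄₂) = √(1.3868² + 2.7440²) = 3.0745 for independent samples with unequal variances.
With z* = 2.576, the margin is 2.576 × 3.0745 = 7.9199.
x̄₁ − x̄₂ = 138 − 144 = -6.0000; the interval is -6.0000 ± 7.9199 = (-13.9199, 1.9199).
The interval (-13.9199, 1.9199) contains 0, so the difference is not significant.

not significant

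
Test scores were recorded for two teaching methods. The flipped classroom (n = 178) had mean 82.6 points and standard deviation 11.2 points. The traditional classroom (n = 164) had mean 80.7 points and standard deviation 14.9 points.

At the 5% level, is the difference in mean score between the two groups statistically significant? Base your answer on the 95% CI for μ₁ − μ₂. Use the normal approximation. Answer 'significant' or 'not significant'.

Standard errors of each mean: 11.2/√178 = 0.8395 and 14.9/√164 = 1.1635.
SE(x̄₁ − x̄₂) = √(0.8395² + 1.1635²) = 1.4347 for independent samples with unequal variances.
With z* = 1.960, the margin is 1.960 × 1.4347 = 2.8120.
x̄₁ − x̄₂ = 82.6 − 80.7 = 1.9000; the interval is 1.9000 ± 2.8120 = (-0.9120, 4.7120).
The interval (-0.9120, 4.7120) contains 0, so the difference is not significant.

not significant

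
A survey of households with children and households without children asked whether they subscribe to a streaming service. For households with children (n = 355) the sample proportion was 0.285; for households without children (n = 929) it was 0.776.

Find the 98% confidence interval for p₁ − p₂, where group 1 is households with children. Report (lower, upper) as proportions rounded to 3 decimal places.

SE₁ = √(p̂₁(1−p̂₁)/n₁) = √(0.2850·0.7150/355) = 0.02396; SE₂ = √(0.7760·0.2240/929) = 0.01368.
Independent samples: SE of the difference = √(SE₁² + SE₂²) = √(0.0005740816 + 0.0001871424) = 0.02759.
z* for 98% confidence is 2.326, so the margin of error is 2.326 × 0.02759 = 0.06417.
Point estimate p̂₁ − p̂₂ = 0.2850 − 0.7760 = -0.4910.
-0.4910 ± 0.06417 → (-0.555, -0.427).

(-0.555, -0.427)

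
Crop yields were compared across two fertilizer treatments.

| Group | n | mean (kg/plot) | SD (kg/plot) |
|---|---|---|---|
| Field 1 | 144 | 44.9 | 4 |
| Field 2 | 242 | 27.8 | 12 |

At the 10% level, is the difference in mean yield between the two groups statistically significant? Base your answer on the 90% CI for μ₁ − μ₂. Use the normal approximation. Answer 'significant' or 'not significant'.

Per-group SEs: s₁/√n₁ = 4/√144 = 0.3333, s₂/√n₂ = 12/√242 = 0.7714.
Unpooled SE of the difference: √(0.11108889 + 0.59505796) = 0.8403.
Margin of error = z* · SE = 1.645 × 0.8403 = 1.3823.
x̄₁ − x̄₂ = 44.9 − 27.8 = 17.1000.
CI: 17.1000 ± 1.3823 = (15.7177, 18.4823).
The interval (15.7177, 18.4823) does not contain 0, so the difference is significant.

significant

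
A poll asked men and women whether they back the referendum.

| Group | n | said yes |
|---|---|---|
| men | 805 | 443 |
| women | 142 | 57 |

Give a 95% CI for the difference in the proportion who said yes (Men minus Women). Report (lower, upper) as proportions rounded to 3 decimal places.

First, p̂₁ = 443/805 = 0.5503; p̂₂ = 57/142 = 0.4014.
The two standard errors are √(0.5503×0.4497/805) = 0.01753 and √(0.4014×0.5986/142) = 0.04114.
Because the samples are independent, SE_diff = √(0.01753² + 0.04114²) = 0.04472.
Using z* = 1.960 for 95%, ME = 1.960 × 0.04472 = 0.08765.
p̂₁ − p̂₂ = 0.1489; interval 0.1489 ± 0.08765 gives (0.061, 0.237).

(0.061, 0.237)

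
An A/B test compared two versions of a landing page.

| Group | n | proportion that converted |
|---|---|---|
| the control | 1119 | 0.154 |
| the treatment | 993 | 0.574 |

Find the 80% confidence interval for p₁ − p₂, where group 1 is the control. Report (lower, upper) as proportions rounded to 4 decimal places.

SE₁ = √(p̂₁(1−p̂₁)/n₁) = √(0.1540·0.8460/1119) = 0.01079; SE₂ = √(0.5740·0.4260/993) = 0.01569.
Independent samples: SE of the difference = √(SE₁² + SE₂²) = √(0.0001164241 + 0.0002461761) = 0.01904.
z* for 80% confidence is 1.282, so the margin of error is 1.282 × 0.01904 = 0.02441.
Point estimate p̂₁ − p̂₂ = 0.1540 − 0.5740 = -0.4200.
-0.4200 ± 0.02441 → (-0.4444, -0.3956).

(-0.4444, -0.3956)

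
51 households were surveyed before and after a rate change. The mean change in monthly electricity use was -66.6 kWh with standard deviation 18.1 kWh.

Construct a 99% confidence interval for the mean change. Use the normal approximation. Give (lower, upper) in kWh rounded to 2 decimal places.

(-73.13, -60.07)

This is a matched-pairs design, so SE = s_d/√n = 18.1/√51 = 2.5345.
Margin = 2.576 × 2.5345 = 6.5289; the interval is -66.6 ± 6.5289 = (-73.13, -60.07).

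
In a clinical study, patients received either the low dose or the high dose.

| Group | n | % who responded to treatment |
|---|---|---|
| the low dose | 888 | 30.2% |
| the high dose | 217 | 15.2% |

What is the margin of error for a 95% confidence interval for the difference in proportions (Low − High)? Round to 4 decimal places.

0.0565

SE₁ = √(p̂₁(1−p̂₁)/n₁) = √(0.3020·0.6980/888) = 0.01541; SE₂ = √(0.1520·0.8480/217) = 0.02437.
Independent samples: SE of the difference = √(SE₁² + SE₂²) = √(0.0002374681 + 0.0005938969) = 0.02883.
z* for 95% confidence is 1.960, so the margin of error is 1.960 × 0.02883 = 0.05651.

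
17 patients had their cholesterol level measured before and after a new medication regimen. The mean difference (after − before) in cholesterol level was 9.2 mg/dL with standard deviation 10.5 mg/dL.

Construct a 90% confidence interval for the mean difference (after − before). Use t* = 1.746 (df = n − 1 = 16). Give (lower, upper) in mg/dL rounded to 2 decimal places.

(4.75, 13.65)

This is a matched-pairs design, so SE = s_d/√n = 10.5/√17 = 2.5466.
Margin = 1.746 × 2.5466 = 4.4464; the interval is 9.2 ± 4.4464 = (4.75, 13.65).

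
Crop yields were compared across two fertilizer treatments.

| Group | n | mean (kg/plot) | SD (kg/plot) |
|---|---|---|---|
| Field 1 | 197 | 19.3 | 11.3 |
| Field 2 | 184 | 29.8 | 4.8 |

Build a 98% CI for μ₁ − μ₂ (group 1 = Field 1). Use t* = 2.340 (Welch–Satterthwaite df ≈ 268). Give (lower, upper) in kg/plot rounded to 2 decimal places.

(-12.56, -8.44)

Per-group SEs: s₁/√n₁ = 11.3/√197 = 0.8051, s₂/√n₂ = 4.8/√184 = 0.3539.
Unpooled SE of the difference: √(0.64818601 + 0.12524521) = 0.8794.
Margin of error = t* · SE = 2.340 × 0.8794 = 2.0578.
x̄₁ − x̄₂ = 19.3 − 29.8 = -10.5000.
CI: -10.5000 ± 2.0578 = (-12.56, -8.44).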